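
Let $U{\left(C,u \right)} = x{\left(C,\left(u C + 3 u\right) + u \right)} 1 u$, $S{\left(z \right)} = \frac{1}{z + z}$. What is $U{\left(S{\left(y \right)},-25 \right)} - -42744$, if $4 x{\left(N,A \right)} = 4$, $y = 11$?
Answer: $42719$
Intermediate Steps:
$S{\left(z \right)} = \frac{1}{2 z}$
$x{\left(N,A \right)} = 1$ ($x{\left(N,A \right)} = \frac{1}{4} \cdot 4 = 1$)
$U{\left(C,u \right)} = u$ ($U{\left(C,u \right)} = 1 \cdot 1 u = 1 u = u$)
$U{\left(S{\left(y \right)},-25 \right)} - -42744 = -25 - -42744 = -25 + 42744 = 42719$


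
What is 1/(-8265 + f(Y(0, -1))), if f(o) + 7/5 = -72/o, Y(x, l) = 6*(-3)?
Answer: -5/41312 ≈ -0.00012103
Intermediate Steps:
Y(x, l) = -18
f(o) = -7/5 - 72/o
1/(-8265 + f(Y(0, -1))) = 1/(-8265 + (-7/5 - 72/(-18))) = 1/(-8265 + (-7/5 - 72*(-1/18))) = 1/(-8265 + (-7/5 + 4)) = 1/(-8265 + 13/5) = 1/(-41312/5) = -5/41312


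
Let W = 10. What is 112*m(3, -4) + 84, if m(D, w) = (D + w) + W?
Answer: 1092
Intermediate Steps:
m(D, w) = 10 + D + w (m(D, w) = (D + w) + 10 = 10 + D + w)
112*m(3, -4) + 84 = 112*(10 + 3 - 4) + 84 = 112*9 + 84 = 1008 + 84 = 1092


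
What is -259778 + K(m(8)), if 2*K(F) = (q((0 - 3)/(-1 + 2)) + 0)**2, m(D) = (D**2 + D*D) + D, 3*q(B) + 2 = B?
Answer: -4675979/18 ≈ -2.5978e+5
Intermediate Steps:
q(B) = -2/3 + B/3
m(D) = D + 2*D**2 (m(D) = (D**2 + D**2) + D = 2*D**2 + D = D + 2*D**2)
K(F) = 25/18 (K(F) = ((-2/3 + ((0 - 3)/(-1 + 2))/3) + 0)**2/2 = ((-2/3 + (-3/1)/3) + 0)**2/2 = ((-2/3 + (-3*1)/3) + 0)**2/2 = ((-2/3 + (1/3)*(-3)) + 0)**2/2 = ((-2/3 - 1) + 0)**2/2 = (-5/3 + 0)**2/2 = (-5/3)**2/2 = (1/2)*(25/9) = 25/18)
-259778 + K(m(8)) = -259778 + 25/18 = -4675979/18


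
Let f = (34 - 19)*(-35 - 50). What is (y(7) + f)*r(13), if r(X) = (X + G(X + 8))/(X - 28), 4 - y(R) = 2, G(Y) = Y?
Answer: 43282/15 ≈ 2885.5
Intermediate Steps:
y(R) = 2 (y(R) = 4 - 1*2 = 4 - 2 = 2)
r(X) = (8 + 2*X)/(-28 + X) (r(X) = (X + (X + 8))/(X - 28) = (X + (8 + X))/(-28 + X) = (8 + 2*X)/(-28 + X))
f = -1275 (f = 15*(-85) = -1275)
(y(7) + f)*r(13) = (2 - 1275)*(2*(4 + 13)/(-28 + 13)) = -2546*17/(-15) = -2546*(-1)*17/15 = -1273*(-34/15) = 43282/15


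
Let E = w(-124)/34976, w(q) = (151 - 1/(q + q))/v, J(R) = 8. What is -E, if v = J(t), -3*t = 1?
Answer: -37449/69392384 ≈ -0.00053967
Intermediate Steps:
t = -⅓ (t = -⅓*1 = -⅓ ≈ -0.33333)
v = 8
w(q) = 151/8 - 1/(16*q) (w(q) = (151 - 1/(q + q))/8 = (151 - 1/(2*q))*(⅛) = 151/8 - 1/(16*q))
E = 37449/69392384 (E = ((1/16)*(-1 + 302*(-124))/(-124))/34976 = ((1/16)*(-1/124)*(-1 - 37448))*(1/34976) = ((1/16)*(-1/124)*(-37449))*(1/34976) = (37449/1984)*(1/34976) = 37449/69392384 ≈ 0.00053967)
-E = -1*37449/69392384 = -37449/69392384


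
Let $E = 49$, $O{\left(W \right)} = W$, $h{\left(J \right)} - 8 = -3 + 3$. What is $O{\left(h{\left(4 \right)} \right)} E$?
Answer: $392$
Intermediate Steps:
$h{\left(J \right)} = 8$ ($h{\left(J \right)} = 8 + \left(-3 + 3\right) = 8 + 0 = 8$)
$O{\left(h{\left(4 \right)} \right)} E = 8 \cdot 49 = 392$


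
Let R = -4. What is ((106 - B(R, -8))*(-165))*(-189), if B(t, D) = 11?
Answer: 2962575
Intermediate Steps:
((106 - B(R, -8))*(-165))*(-189) = ((106 - 1*11)*(-165))*(-189) = ((106 - 11)*(-165))*(-189) = (95*(-165))*(-189) = -15675*(-189) = 2962575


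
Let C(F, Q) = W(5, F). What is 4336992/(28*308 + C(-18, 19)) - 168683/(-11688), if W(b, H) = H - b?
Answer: 17380534993/33509496 ≈ 518.67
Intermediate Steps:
C(F, Q) = -5 + F (C(F, Q) = F - 1*5 = F - 5 = -5 + F)
4336992/(28*308 + C(-18, 19)) - 168683/(-11688) = 4336992/(28*308 + (-5 - 18)) - 168683/(-11688) = 4336992/(8624 - 23) - 168683*(-1/11688) = 4336992/8601 + 168683/11688 = 4336992*(1/8601) + 168683/11688 = 1445664/2867 + 168683/11688 = 17380534993/33509496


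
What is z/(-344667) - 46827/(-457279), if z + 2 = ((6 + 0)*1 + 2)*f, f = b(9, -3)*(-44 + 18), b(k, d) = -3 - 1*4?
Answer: 15474837943/157608981093 ≈ 0.098185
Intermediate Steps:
b(k, d) = -7 (b(k, d) = -3 - 4 = -7)
f = 182 (f = -7*(-44 + 18) = -7*(-26) = 182)
z = 1454 (z = -2 + ((6 + 0)*1 + 2)*182 = -2 + (6*1 + 2)*182 = -2 + (6 + 2)*182 = -2 + 8*182 = -2 + 1456 = 1454)
z/(-344667) - 46827/(-457279) = 1454/(-344667) - 46827/(-457279) = 1454*(-1/344667) - 46827*(-1/457279) = -1454/344667 + 46827/457279 = 15474837943/157608981093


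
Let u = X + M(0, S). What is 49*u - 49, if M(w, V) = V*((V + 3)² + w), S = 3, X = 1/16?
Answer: 83937/16 ≈ 5246.1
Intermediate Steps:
X = 1/16 ≈ 0.062500
M(w, V) = V*(w + (3 + V)²) (M(w, V) = V*((3 + V)² + w) = V*(w + (3 + V)²))
u = 1729/16 (u = 1/16 + 3*(0 + (3 + 3)²) = 1/16 + 3*(0 + 6²) = 1/16 + 3*(0 + 36) = 1/16 + 3*36 = 1/16 + 108 = 1729/16 ≈ 108.06)
49*u - 49 = 49*(1729/16) - 49 = 84721/16 - 49 = 83937/16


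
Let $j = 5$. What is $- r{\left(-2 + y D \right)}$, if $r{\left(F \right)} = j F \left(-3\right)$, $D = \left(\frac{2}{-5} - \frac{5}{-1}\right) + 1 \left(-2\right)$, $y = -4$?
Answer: $-186$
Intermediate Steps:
$D = \frac{13}{5}$ ($D = \left(2 \left(- \frac{1}{5}\right) - -5\right) - 2 = \left(- \frac{2}{5} + 5\right) - 2 = \frac{23}{5} - 2 = \frac{13}{5} \approx 2.6$)
$r{\left(F \right)} = - 15 F$ ($r{\left(F \right)} = 5 F \left(-3\right) = - 15 F$)
$- r{\left(-2 + y D \right)} = - \left(-15\right) \left(-2 - \frac{52}{5}\right) = - \frac{\left(-15\right) \left(-62\right)}{5} = \left(-1\right) 186 = -186$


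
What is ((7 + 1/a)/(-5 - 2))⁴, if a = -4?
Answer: 531441/614656 ≈ 0.86462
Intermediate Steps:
((7 + 1/a)/(-5 - 2))⁴ = ((7 + 1/(-4))/(-5 - 2))⁴ = ((7 - ¼)/(-7))⁴ = ((27/4)*(-⅐))⁴ = (-27/28)⁴ = 531441/614656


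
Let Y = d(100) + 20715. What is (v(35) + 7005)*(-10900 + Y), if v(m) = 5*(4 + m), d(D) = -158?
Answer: 69530400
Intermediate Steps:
v(m) = 20 + 5*m
Y = 20557 (Y = -158 + 20715 = 20557)
(v(35) + 7005)*(-10900 + Y) = ((20 + 5*35) + 7005)*(-10900 + 20557) = ((20 + 175) + 7005)*9657 = (195 + 7005)*9657 = 7200*9657 = 69530400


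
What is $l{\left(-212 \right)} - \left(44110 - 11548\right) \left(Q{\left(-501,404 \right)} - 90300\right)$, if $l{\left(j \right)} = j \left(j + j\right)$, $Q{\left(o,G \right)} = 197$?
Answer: $2934023774$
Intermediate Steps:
$l{\left(j \right)} = 2 j^{2}$ ($l{\left(j \right)} = j 2 j = 2 j^{2}$)
$l{\left(-212 \right)} - \left(44110 - 11548\right) \left(Q{\left(-501,404 \right)} - 90300\right) = 2 \left(-212\right)^{2} - \left(44110 - 11548\right) \left(197 - 90300\right) = 2 \cdot 44944 - 32562 \left(-90103\right) = 89888 - -2933933886 = 89888 + 2933933886 = 2934023774$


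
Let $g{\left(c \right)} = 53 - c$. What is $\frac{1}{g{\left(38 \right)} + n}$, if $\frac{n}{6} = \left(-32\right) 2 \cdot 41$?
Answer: $- \frac{1}{15729} \approx -6.3577 \cdot 10^{-5}$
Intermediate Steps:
$n = -15744$ ($n = 6 \left(-32\right) 2 \cdot 41 = 6 \left(\left(-64\right) 41\right) = 6 \left(-2624\right) = -15744$)
$\frac{1}{g{\left(38 \right)} + n} = \frac{1}{\left(53 - 38\right) - 15744} = \frac{1}{15 - 15744} = \frac{1}{-15729} = - \frac{1}{15729}$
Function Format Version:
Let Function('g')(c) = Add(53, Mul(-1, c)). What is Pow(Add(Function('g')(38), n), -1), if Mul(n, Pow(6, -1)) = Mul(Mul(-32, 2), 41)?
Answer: Rational(-1, 15729) ≈ -6.3577e-5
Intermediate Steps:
n = -15744 (n = Mul(6, Mul(Mul(-32, 2), 41)) = Mul(6, Mul(-64, 41)) = Mul(6, -2624) = -15744)
Pow(Add(Function('g')(38), n), -1) = Pow(Add(Add(53, Mul(-1, 38)), -15744), -1) = Pow(Add(Add(53, -38), -15744), -1) = Pow(Add(15, -15744), -1) = Pow(-15729, -1) = Rational(-1, 15729)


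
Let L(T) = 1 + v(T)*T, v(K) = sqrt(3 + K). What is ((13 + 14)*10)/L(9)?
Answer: -270/971 + 4860*sqrt(3)/971 ≈ 8.3911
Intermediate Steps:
L(T) = 1 + T*sqrt(3 + T) (L(T) = 1 + sqrt(3 + T)*T = 1 + T*sqrt(3 + T))
((13 + 14)*10)/L(9) = ((13 + 14)*10)/(1 + 9*sqrt(3 + 9)) = (27*10)/(1 + 9*sqrt(12)) = 270/(1 + 9*(2*sqrt(3))) = 270/(1 + 18*sqrt(3))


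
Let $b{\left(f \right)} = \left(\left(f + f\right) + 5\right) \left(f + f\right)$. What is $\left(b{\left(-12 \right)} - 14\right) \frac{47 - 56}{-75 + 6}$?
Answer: $\frac{1326}{23} \approx 57.652$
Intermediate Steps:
$b{\left(f \right)} = 2 f \left(5 + 2 f\right)$ ($b{\left(f \right)} = \left(2 f + 5\right) 2 f = \left(5 + 2 f\right) 2 f = 2 f \left(5 + 2 f\right)$)
$\left(b{\left(-12 \right)} - 14\right) \frac{47 - 56}{-75 + 6} = \left(2 \left(-12\right) \left(5 + 2 \left(-12\right)\right) - 14\right) \frac{47 - 56}{-75 + 6} = \left(2 \left(-12\right) \left(5 - 24\right) - 14\right) \left(- \frac{9}{-69}\right) = \left(2 \left(-12\right) \left(-19\right) - 14\right) \left(\left(-9\right) \left(- \frac{1}{69}\right)\right) = \left(456 - 14\right) \frac{3}{23} = 442 \cdot \frac{3}{23} = \frac{1326}{23}$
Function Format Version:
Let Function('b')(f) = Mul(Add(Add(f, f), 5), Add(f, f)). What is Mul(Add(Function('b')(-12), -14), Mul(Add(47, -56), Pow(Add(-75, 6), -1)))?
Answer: Rational(1326, 23) ≈ 57.652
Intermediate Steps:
Function('b')(f) = Mul(2, f, Add(5, Mul(2, f))) (Function('b')(f) = Mul(Add(Mul(2, f), 5), Mul(2, f)) = Mul(Add(5, Mul(2, f)), Mul(2, f)) = Mul(2, f, Add(5, Mul(2, f))))
Mul(Add(Function('b')(-12), -14), Mul(Add(47, -56), Pow(Add(-75, 6), -1))) = Mul(Add(Mul(2, -12, Add(5, Mul(2, -12))), -14), Mul(Add(47, -56), Pow(Add(-75, 6), -1))) = Mul(Add(Mul(2, -12, Add(5, -24)), -14), Mul(-9, Pow(-69, -1))) = Mul(Add(Mul(2, -12, -19), -14), Mul(-9, Rational(-1, 69))) = Mul(Add(456, -14), Rational(3, 23)) = Mul(442, Rational(3, 23)) = Rational(1326, 23)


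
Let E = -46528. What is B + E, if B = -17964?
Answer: -64492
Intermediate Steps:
B + E = -17964 - 46528 = -64492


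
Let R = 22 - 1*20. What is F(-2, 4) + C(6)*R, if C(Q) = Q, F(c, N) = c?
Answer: 10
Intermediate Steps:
R = 2 (R = 22 - 20 = 2)
F(-2, 4) + C(6)*R = -2 + 6*2 = -2 + 12 = 10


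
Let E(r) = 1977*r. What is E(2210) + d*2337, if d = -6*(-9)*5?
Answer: 5000160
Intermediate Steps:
d = 270 (d = 54*5 = 270)
E(2210) + d*2337 = 1977*2210 + 270*2337 = 4369170 + 630990 = 5000160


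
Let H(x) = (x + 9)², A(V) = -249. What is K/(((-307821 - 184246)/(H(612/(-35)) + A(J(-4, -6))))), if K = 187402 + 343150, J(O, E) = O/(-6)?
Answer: 115032162432/602782075 ≈ 190.84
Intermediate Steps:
J(O, E) = -O/6 (J(O, E) = O*(-⅙) = -O/6)
H(x) = (9 + x)²
K = 530552
K/(((-307821 - 184246)/(H(612/(-35)) + A(J(-4, -6))))) = 530552/(((-307821 - 184246)/((9 + 612/(-35))² - 249))) = 530552/((-492067/((9 + 612*(-1/35))² - 249))) = 530552/((-492067/((9 - 612/35)² - 249))) = 530552/((-492067/((-297/35)² - 249))) = 530552/((-492067/(88209/1225 - 249))) = 530552/((-492067/(-216816/1225))) = 530552/((-492067*(-1225/216816))) = 530552/(602782075/216816) = 530552*(216816/602782075) = 115032162432/602782075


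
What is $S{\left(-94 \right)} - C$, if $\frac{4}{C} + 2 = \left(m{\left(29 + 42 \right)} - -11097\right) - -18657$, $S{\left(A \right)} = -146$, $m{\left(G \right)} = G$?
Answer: $- \frac{4354162}{29823} \approx -146.0$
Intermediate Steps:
$C = \frac{4}{29823}$ ($C = \frac{4}{-2 + \left(\left(\left(29 + 42\right) - -11097\right) - -18657\right)} = \frac{4}{-2 + \left(\left(71 + 11097\right) + 18657\right)} = \frac{4}{-2 + \left(11168 + 18657\right)} = \frac{4}{-2 + 29825} = \frac{4}{29823} \approx 0.00013412$)
$S{\left(-94 \right)} - C = -146 - \frac{4}{29823} = - \frac{4354162}{29823}$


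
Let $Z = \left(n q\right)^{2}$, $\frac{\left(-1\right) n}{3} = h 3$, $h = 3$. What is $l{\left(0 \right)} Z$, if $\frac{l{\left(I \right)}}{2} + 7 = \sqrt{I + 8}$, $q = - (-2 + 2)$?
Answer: $0$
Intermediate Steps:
$n = -27$ ($n = - 3 \cdot 3 \cdot 3 = \left(-3\right) 9 = -27$)
$q = 0$ ($q = \left(-1\right) 0 = 0$)
$Z = 0$ ($Z = \left(\left(-27\right) 0\right)^{2} = 0^{2} = 0$)
$l{\left(I \right)} = -14 + 2 \sqrt{8 + I}$ ($l{\left(I \right)} = -14 + 2 \sqrt{I + 8} = -14 + 2 \sqrt{8 + I}$)
$l{\left(0 \right)} Z = \left(-14 + 2 \sqrt{8 + 0}\right) 0 = \left(-14 + 2 \sqrt{8}\right) 0 = \left(-14 + 2 \cdot 2 \sqrt{2}\right) 0 = \left(-14 + 4 \sqrt{2}\right) 0 = 0$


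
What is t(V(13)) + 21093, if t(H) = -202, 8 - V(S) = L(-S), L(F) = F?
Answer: 20891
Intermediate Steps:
V(S) = 8 + S (V(S) = 8 - (-1)*S = 8 + S)
t(V(13)) + 21093 = -202 + 21093 = 20891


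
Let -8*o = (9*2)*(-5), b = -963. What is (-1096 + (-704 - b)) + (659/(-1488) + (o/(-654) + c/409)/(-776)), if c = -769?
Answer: -21554521558841/25738572864 ≈ -837.44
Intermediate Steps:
o = 45/4 (o = -9*2*(-5)/8 = -9*(-5)/4 = -1/8*(-90) = 45/4 ≈ 11.250)
(-1096 + (-704 - b)) + (659/(-1488) + (o/(-654) + c/409)/(-776)) = (-1096 + (-704 - 1*(-963))) + (659/(-1488) + ((45/4)/(-654) - 769/409)/(-776)) = (-1096 + (-704 + 963)) + (659*(-1/1488) + ((45/4)*(-1/654) - 769*1/409)*(-1/776)) = (-1096 + 259) + (-659/1488 + (-15/872 - 769/409)*(-1/776)) = -837 + (-659/1488 - 676703/356648*(-1/776)) = -837 + (-659/1488 + 676703/276758848) = -837 - 11336071673/25738572864 = -21554521558841/25738572864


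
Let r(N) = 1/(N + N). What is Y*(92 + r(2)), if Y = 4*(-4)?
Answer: -1476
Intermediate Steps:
r(N) = 1/(2*N)
Y = -16
Y*(92 + r(2)) = -16*(92 + (½)/2) = -16*(92 + (½)*(½)) = -16*(92 + ¼) = -16*369/4 = -1476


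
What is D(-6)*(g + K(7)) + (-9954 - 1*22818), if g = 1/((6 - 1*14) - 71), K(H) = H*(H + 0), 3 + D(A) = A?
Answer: -2623818/79 ≈ -33213.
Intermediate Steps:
D(A) = -3 + A
K(H) = H**2 (K(H) = H*H = H**2)
g = -1/79 (g = 1/((6 - 14) - 71) = 1/(-8 - 71) = 1/(-79) = -1/79 ≈ -0.012658)
D(-6)*(g + K(7)) + (-9954 - 1*22818) = (-3 - 6)*(-1/79 + 7**2) + (-9954 - 1*22818) = -9*(-1/79 + 49) + (-9954 - 22818) = -9*3870/79 - 32772 = -34830/79 - 32772 = -2623818/79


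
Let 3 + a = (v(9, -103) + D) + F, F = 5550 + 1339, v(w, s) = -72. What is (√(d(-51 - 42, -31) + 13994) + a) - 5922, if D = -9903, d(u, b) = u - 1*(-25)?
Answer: -9011 + √13926 ≈ -8893.0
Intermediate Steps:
F = 6889
d(u, b) = 25 + u (d(u, b) = u + 25 = 25 + u)
a = -3089 (a = -3 + ((-72 - 9903) + 6889) = -3 + (-9975 + 6889) = -3 - 3086 = -3089)
(√(d(-51 - 42, -31) + 13994) + a) - 5922 = (√((25 + (-51 - 42)) + 13994) - 3089) - 5922 = (√((25 - 93) + 13994) - 3089) - 5922 = (√(-68 + 13994) - 3089) - 5922 = (√13926 - 3089) - 5922 = (-3089 + √13926) - 5922 = -9011 + √13926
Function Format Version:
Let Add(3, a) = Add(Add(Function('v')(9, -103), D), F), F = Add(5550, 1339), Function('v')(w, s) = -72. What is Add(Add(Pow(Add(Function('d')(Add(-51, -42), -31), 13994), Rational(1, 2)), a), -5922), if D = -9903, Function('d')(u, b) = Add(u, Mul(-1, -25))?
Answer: Add(-9011, Pow(13926, Rational(1, 2))) ≈ -8893.0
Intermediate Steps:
F = 6889
Function('d')(u, b) = Add(25, u) (Function('d')(u, b) = Add(u, 25) = Add(25, u))
a = -3089 (a = Add(-3, Add(Add(-72, -9903), 6889)) = Add(-3, Add(-9975, 6889)) = Add(-3, -3086) = -3089)
Add(Add(Pow(Add(Function('d')(Add(-51, -42), -31), 13994), Rational(1, 2)), a), -5922) = Add(Add(Pow(Add(Add(25, Add(-51, -42)), 13994), Rational(1, 2)), -3089), -5922) = Add(Add(Pow(Add(Add(25, -93), 13994), Rational(1, 2)), -3089), -5922) = Add(Add(Pow(Add(-68, 13994), Rational(1, 2)), -3089), -5922) = Add(Add(Pow(13926, Rational(1, 2)), -3089), -5922) = Add(Add(-3089, Pow(13926, Rational(1, 2))), -5922) = Add(-9011, Pow(13926, Rational(1, 2)))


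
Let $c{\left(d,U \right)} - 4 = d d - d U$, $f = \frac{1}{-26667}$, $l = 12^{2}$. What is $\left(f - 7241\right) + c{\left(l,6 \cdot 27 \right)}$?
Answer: $- \frac{262109944}{26667} \approx -9829.0$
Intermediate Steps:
$l = 144$
$f = - \frac{1}{26667} \approx -3.75 \cdot 10^{-5}$
$c{\left(d,U \right)} = 4 + d^{2} - U d$ ($c{\left(d,U \right)} = 4 - \left(d U - d d\right) = 4 - \left(- d^{2} + U d\right) = 4 + d^{2} - U d$)
$\left(f - 7241\right) + c{\left(l,6 \cdot 27 \right)} = \left(- \frac{1}{26667} - 7241\right) + \left(4 + 144^{2} - 6 \cdot 27 \cdot 144\right) = - \frac{193095748}{26667} + \left(4 + 20736 - 162 \cdot 144\right) = - \frac{193095748}{26667} + \left(4 + 20736 - 23328\right) = - \frac{193095748}{26667} - 2588 = - \frac{262109944}{26667}$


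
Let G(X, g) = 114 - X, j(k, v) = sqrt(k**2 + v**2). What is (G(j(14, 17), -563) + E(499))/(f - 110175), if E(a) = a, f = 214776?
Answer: 613/104601 - sqrt(485)/104601 ≈ 0.0056498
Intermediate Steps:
(G(j(14, 17), -563) + E(499))/(f - 110175) = ((114 - sqrt(14**2 + 17**2)) + 499)/(214776 - 110175) = ((114 - sqrt(196 + 289)) + 499)/104601 = ((114 - sqrt(485)) + 499)*(1/104601) = (613 - sqrt(485))*(1/104601) = 613/104601 - sqrt(485)/104601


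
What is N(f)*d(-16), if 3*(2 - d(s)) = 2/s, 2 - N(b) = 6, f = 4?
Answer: -49/6 ≈ -8.1667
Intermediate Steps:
N(b) = -4 (N(b) = 2 - 1*6 = 2 - 6 = -4)
d(s) = 2 - 2/(3*s)
N(f)*d(-16) = -4*(2 - 2/3/(-16)) = -4*(2 - 2/3*(-1/16)) = -4*(2 + 1/24) = -4*49/24 = -49/6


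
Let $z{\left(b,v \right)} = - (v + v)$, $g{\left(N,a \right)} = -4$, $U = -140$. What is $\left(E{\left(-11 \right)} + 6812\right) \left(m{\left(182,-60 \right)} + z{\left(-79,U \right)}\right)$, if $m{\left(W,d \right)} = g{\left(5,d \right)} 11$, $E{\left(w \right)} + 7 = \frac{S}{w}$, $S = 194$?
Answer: $\frac{17619996}{11} \approx 1.6018 \cdot 10^{6}$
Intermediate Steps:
$E{\left(w \right)} = -7 + \frac{194}{w}$
$z{\left(b,v \right)} = - 2 v$
$m{\left(W,d \right)} = -44$ ($m{\left(W,d \right)} = \left(-4\right) 11 = -44$)
$\left(E{\left(-11 \right)} + 6812\right) \left(m{\left(182,-60 \right)} + z{\left(-79,U \right)}\right) = \left(\left(-7 + \frac{194}{-11}\right) + 6812\right) \left(-44 - -280\right) = \left(\left(-7 + 194 \left(- \frac{1}{11}\right)\right) + 6812\right) \left(-44 + 280\right) = \left(\left(-7 - \frac{194}{11}\right) + 6812\right) 236 = \left(- \frac{271}{11} + 6812\right) 236 = \frac{74661}{11} \cdot 236 = \frac{17619996}{11}$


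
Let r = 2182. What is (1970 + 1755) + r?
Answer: 5907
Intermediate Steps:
(1970 + 1755) + r = (1970 + 1755) + 2182 = 3725 + 2182 = 5907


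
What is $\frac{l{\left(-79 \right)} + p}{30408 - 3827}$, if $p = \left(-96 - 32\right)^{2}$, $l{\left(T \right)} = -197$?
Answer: $\frac{16187}{26581} \approx 0.60897$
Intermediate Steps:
$p = 16384$ ($p = \left(-128\right)^{2} = 16384$)
$\frac{l{\left(-79 \right)} + p}{30408 - 3827} = \frac{-197 + 16384}{30408 - 3827} = \frac{16187}{26581}$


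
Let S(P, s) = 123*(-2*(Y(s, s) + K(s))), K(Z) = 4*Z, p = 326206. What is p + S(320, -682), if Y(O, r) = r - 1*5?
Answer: 1166296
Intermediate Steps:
Y(O, r) = -5 + r (Y(O, r) = r - 5 = -5 + r)
S(P, s) = 1230 - 1230*s (S(P, s) = 123*(-2*((-5 + s) + 4*s)) = 123*(-2*(-5 + 5*s)) = 123*(10 - 10*s) = 1230 - 1230*s)
p + S(320, -682) = 326206 + (1230 - 1230*(-682)) = 326206 + (1230 + 838860) = 326206 + 840090 = 1166296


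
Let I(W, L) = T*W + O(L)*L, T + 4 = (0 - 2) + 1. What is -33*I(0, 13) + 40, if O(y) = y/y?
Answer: -389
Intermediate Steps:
T = -5 (T = -4 + ((0 - 2) + 1) = -4 + (-2 + 1) = -4 - 1 = -5)
O(y) = 1
I(W, L) = L - 5*W (I(W, L) = -5*W + 1*L = -5*W + L = L - 5*W)
-33*I(0, 13) + 40 = -33*(13 - 5*0) + 40 = -33*(13 + 0) + 40 = -33*13 + 40 = -429 + 40 = -389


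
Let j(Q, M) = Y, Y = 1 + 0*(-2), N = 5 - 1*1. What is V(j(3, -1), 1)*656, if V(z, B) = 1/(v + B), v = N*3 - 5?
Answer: 82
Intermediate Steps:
N = 4 (N = 5 - 1 = 4)
v = 7 (v = 4*3 - 5 = 12 - 5 = 7)
Y = 1 (Y = 1 + 0 = 1)
j(Q, M) = 1
V(z, B) = 1/(7 + B)
V(j(3, -1), 1)*656 = 656/(7 + 1) = 656/8 = (⅛)*656 = 82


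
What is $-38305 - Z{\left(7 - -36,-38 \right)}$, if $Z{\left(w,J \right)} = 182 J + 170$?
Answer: $-31559$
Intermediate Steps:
$Z{\left(w,J \right)} = 170 + 182 J$
$-38305 - Z{\left(7 - -36,-38 \right)} = -38305 - \left(170 + 182 \left(-38\right)\right) = -38305 - \left(170 - 6916\right) = -38305 - -6746 = -38305 + 6746 = -31559$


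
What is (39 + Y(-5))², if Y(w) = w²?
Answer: 4096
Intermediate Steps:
(39 + Y(-5))² = (39 + (-5)²)² = (39 + 25)² = 64² = 4096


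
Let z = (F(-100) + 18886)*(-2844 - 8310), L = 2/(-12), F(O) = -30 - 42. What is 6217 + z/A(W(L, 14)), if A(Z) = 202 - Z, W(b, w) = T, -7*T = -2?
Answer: -365045272/353 ≈ -1.0341e+6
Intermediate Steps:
T = 2/7 (T = -1/7*(-2) = 2/7 ≈ 0.28571)
F(O) = -72
L = -1/6 (L = 2*(-1/12) = -1/6 ≈ -0.16667)
W(b, w) = 2/7
z = -209851356 (z = (-72 + 18886)*(-2844 - 8310) = 18814*(-11154) = -209851356)
6217 + z/A(W(L, 14)) = 6217 - 209851356/(202 - 1*2/7) = 6217 - 209851356/(202 - 2/7) = 6217 - 209851356/1412/7 = 6217 - 209851356*7/1412 = 6217 - 367239873/353 = -365045272/353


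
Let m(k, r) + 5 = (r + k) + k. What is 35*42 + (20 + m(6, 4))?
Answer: 1501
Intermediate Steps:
m(k, r) = -5 + r + 2*k (m(k, r) = -5 + ((r + k) + k) = -5 + ((k + r) + k) = -5 + (r + 2*k) = -5 + r + 2*k)
35*42 + (20 + m(6, 4)) = 35*42 + (20 + (-5 + 4 + 2*6)) = 1470 + (20 + (-5 + 4 + 12)) = 1470 + (20 + 11) = 1470 + 31 = 1501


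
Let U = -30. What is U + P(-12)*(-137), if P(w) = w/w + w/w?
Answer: -304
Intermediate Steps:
P(w) = 2 (P(w) = 1 + 1 = 2)
U + P(-12)*(-137) = -30 + 2*(-137) = -30 - 274 = -304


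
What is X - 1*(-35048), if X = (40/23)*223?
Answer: 815024/23 ≈ 35436.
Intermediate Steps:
X = 8920/23 (X = (40*(1/23))*223 = (40/23)*223 = 8920/23 ≈ 387.83)
X - 1*(-35048) = 8920/23 - 1*(-35048) = 8920/23 + 35048 = 815024/23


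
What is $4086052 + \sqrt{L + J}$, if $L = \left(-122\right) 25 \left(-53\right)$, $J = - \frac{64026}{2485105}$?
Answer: $4086052 + \frac{2 \sqrt{249577330243339630}}{2485105} \approx 4.0865 \cdot 10^{6}$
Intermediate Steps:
$J = - \frac{64026}{2485105}$ ($J = \left(-64026\right) \frac{1}{2485105} = - \frac{64026}{2485105} \approx -0.025764$)
$L = 161650$ ($L = \left(-3050\right) \left(-53\right) = 161650$)
$4086052 + \sqrt{L + J} = 4086052 + \sqrt{161650 - \frac{64026}{2485105}} = 4086052 + \sqrt{\frac{401717159224}{2485105}} = 4086052 + \frac{2 \sqrt{249577330243339630}}{2485105}$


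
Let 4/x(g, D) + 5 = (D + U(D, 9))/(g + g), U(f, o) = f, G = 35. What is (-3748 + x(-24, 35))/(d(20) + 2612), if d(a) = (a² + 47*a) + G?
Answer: -581036/617985 ≈ -0.94021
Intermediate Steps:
d(a) = 35 + a² + 47*a (d(a) = (a² + 47*a) + 35 = 35 + a² + 47*a)
x(g, D) = 4/(-5 + D/g) (x(g, D) = 4/(-5 + (D + D)/(g + g)) = 4/(-5 + (2*D)/((2*g))) = 4/(-5 + (2*D)*(1/(2*g))) = 4/(-5 + D/g))
(-3748 + x(-24, 35))/(d(20) + 2612) = (-3748 + 4*(-24)/(35 - 5*(-24)))/((35 + 20² + 47*20) + 2612) = (-3748 + 4*(-24)/(35 + 120))/((35 + 400 + 940) + 2612) = (-3748 + 4*(-24)/155)/(1375 + 2612) = (-3748 + 4*(-24)*(1/155))/3987 = (-3748 - 96/155)*(1/3987) = -581036/155*1/3987 = -581036/617985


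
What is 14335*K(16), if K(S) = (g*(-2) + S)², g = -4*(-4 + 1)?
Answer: 917440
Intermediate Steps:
g = 12 (g = -4*(-3) = 12)
K(S) = (-24 + S)² (K(S) = (12*(-2) + S)² = (-24 + S)²)
14335*K(16) = 14335*(-24 + 16)² = 14335*(-8)² = 14335*64 = 917440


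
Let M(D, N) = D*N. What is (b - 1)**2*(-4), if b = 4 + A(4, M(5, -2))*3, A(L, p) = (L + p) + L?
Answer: -36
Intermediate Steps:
A(L, p) = p + 2*L
b = -2 (b = 4 + (5*(-2) + 2*4)*3 = 4 + (-10 + 8)*3 = 4 - 2*3 = 4 - 6 = -2)
(b - 1)**2*(-4) = (-2 - 1)**2*(-4) = (-3)**2*(-4) = 9*(-4) = -36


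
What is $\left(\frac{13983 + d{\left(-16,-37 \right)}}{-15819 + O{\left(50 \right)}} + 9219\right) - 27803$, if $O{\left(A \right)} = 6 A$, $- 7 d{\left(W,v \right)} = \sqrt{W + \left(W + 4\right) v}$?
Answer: $- \frac{96139693}{5173} + \frac{2 \sqrt{107}}{108633} \approx -18585.0$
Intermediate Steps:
$d{\left(W,v \right)} = - \frac{\sqrt{W + v \left(4 + W\right)}}{7}$ ($d{\left(W,v \right)} = - \frac{\sqrt{W + \left(W + 4\right) v}}{7} = - \frac{\sqrt{W + \left(4 + W\right) v}}{7} = - \frac{\sqrt{W + v \left(4 + W\right)}}{7}$)
$\left(\frac{13983 + d{\left(-16,-37 \right)}}{-15819 + O{\left(50 \right)}} + 9219\right) - 27803 = \left(\frac{13983 - \frac{\sqrt{-16 + 4 \left(-37\right) - -592}}{7}}{-15819 + 6 \cdot 50} + 9219\right) - 27803 = \left(\frac{13983 - \frac{\sqrt{-16 - 148 + 592}}{7}}{-15819 + 300} + 9219\right) - 27803 = \left(\frac{13983 - \frac{\sqrt{428}}{7}}{-15519} + 9219\right) - 27803 = \left(\left(13983 - \frac{2 \sqrt{107}}{7}\right) \left(- \frac{1}{15519}\right) + 9219\right) - 27803 = \left(\left(- \frac{4661}{5173} + \frac{2 \sqrt{107}}{108633}\right) + 9219\right) - 27803 = \left(\frac{47685226}{5173} + \frac{2 \sqrt{107}}{108633}\right) - 27803 = - \frac{96139693}{5173} + \frac{2 \sqrt{107}}{108633}$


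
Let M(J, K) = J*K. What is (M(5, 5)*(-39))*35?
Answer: -34125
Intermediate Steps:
(M(5, 5)*(-39))*35 = ((5*5)*(-39))*35 = (25*(-39))*35 = -975*35 = -34125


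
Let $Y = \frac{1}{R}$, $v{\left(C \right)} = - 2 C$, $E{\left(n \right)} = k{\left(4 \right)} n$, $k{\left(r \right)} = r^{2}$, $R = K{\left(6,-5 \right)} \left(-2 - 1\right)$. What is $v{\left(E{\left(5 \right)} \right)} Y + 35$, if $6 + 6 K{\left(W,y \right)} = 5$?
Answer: $-285$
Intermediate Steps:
$K{\left(W,y \right)} = - \frac{1}{6}$ ($K{\left(W,y \right)} = -1 + \frac{1}{6} \cdot 5 = -1 + \frac{5}{6} = - \frac{1}{6}$)
$R = \frac{1}{2}$ ($R = - \frac{-2 - 1}{6} = \left(- \frac{1}{6}\right) \left(-3\right) = \frac{1}{2} \approx 0.5$)
$E{\left(n \right)} = 16 n$ ($E{\left(n \right)} = 4^{2} n = 16 n$)
$Y = 2$ ($Y = \frac{1}{\frac{1}{2}} = 2$)
$v{\left(E{\left(5 \right)} \right)} Y + 35 = - 2 \cdot 16 \cdot 5 \cdot 2 + 35 = \left(-2\right) 80 \cdot 2 + 35 = \left(-160\right) 2 + 35 = -320 + 35 = -285$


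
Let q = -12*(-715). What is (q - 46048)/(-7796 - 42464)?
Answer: 9367/12565 ≈ 0.74548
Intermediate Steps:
q = 8580
(q - 46048)/(-7796 - 42464) = (8580 - 46048)/(-7796 - 42464) = -37468/(-50260) = -37468*(-1/50260) = 9367/12565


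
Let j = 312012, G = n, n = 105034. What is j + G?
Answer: 417046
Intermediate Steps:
G = 105034
j + G = 312012 + 105034 = 417046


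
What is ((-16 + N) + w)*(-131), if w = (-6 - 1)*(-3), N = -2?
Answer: -393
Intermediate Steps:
w = 21 (w = -7*(-3) = 21)
((-16 + N) + w)*(-131) = ((-16 - 2) + 21)*(-131) = (-18 + 21)*(-131) = 3*(-131) = -393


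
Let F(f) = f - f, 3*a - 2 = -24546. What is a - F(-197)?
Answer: -24544/3 ≈ -8181.3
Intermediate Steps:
a = -24544/3 (a = ⅔ + (⅓)*(-24546) = ⅔ - 8182 = -24544/3 ≈ -8181.3)
F(f) = 0
a - F(-197) = -24544/3 - 1*0 = -24544/3 + 0 = -24544/3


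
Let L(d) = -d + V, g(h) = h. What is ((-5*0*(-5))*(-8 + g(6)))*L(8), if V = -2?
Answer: 0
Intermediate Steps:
L(d) = -2 - d (L(d) = -d - 2 = -2 - d)
((-5*0*(-5))*(-8 + g(6)))*L(8) = ((-5*0*(-5))*(-8 + 6))*(-2 - 1*8) = ((0*(-5))*(-2))*(-2 - 8) = (0*(-2))*(-10) = 0*(-10) = 0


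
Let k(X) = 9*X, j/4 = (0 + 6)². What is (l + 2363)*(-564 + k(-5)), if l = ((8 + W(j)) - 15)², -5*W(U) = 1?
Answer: -36765939/25 ≈ -1.4706e+6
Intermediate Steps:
j = 144 (j = 4*(0 + 6)² = 4*6² = 4*36 = 144)
W(U) = -⅕ (W(U) = -⅕*1 = -⅕)
l = 1296/25 (l = ((8 - ⅕) - 15)² = (39/5 - 15)² = (-36/5)² = 1296/25 ≈ 51.840)
(l + 2363)*(-564 + k(-5)) = (1296/25 + 2363)*(-564 + 9*(-5)) = 60371*(-564 - 45)/25 = (60371/25)*(-609) = -36765939/25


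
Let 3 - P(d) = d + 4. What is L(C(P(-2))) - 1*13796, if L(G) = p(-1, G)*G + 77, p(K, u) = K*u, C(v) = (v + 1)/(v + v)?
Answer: -13720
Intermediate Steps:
P(d) = -1 - d (P(d) = 3 - (d + 4) = 3 - (4 + d) = 3 + (-4 - d) = -1 - d)
C(v) = (1 + v)/(2*v) (C(v) = (1 + v)/((2*v)) = (1 + v)*(1/(2*v)) = (1 + v)/(2*v))
L(G) = 77 - G² (L(G) = (-G)*G + 77 = -G² + 77 = 77 - G²)
L(C(P(-2))) - 1*13796 = (77 - ((1 + (-1 - 1*(-2)))/(2*(-1 - 1*(-2))))²) - 1*13796 = (77 - ((1 + (-1 + 2))/(2*(-1 + 2)))²) - 13796 = (77 - ((½)*(1 + 1)/1)²) - 13796 = (77 - ((½)*1*2)²) - 13796 = (77 - 1*1²) - 13796 = (77 - 1*1) - 13796 = (77 - 1) - 13796 = 76 - 13796 = -13720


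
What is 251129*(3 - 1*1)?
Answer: 502258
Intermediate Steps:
251129*(3 - 1*1) = 251129*(3 - 1) = 251129*2 = 502258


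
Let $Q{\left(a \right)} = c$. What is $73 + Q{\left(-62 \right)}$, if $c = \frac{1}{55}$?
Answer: $\frac{4016}{55} \approx 73.018$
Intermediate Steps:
$c = \frac{1}{55} \approx 0.018182$
$Q{\left(a \right)} = \frac{1}{55}$
$73 + Q{\left(-62 \right)} = 73 + \frac{1}{55} = \frac{4016}{55}$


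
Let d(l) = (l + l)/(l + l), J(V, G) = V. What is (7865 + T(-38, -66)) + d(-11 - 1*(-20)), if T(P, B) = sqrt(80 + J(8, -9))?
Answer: 7866 + 2*sqrt(22) ≈ 7875.4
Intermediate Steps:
d(l) = 1 (d(l) = (2*l)/((2*l)) = (2*l)*(1/(2*l)) = 1)
T(P, B) = 2*sqrt(22) (T(P, B) = sqrt(80 + 8) = sqrt(88) = 2*sqrt(22))
(7865 + T(-38, -66)) + d(-11 - 1*(-20)) = (7865 + 2*sqrt(22)) + 1 = 7866 + 2*sqrt(22)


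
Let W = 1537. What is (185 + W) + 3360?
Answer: 5082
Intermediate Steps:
(185 + W) + 3360 = (185 + 1537) + 3360 = 1722 + 3360 = 5082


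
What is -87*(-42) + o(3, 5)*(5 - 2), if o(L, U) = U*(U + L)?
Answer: 3774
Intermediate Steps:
o(L, U) = U*(L + U)
-87*(-42) + o(3, 5)*(5 - 2) = -87*(-42) + (5*(3 + 5))*(5 - 2) = 3654 + (5*8)*3 = 3654 + 40*3 = 3654 + 120 = 3774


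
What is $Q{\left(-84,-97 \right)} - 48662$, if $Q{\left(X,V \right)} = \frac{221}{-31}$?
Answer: $- \frac{1508743}{31} \approx -48669.0$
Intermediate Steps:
$Q{\left(X,V \right)} = - \frac{221}{31}$ ($Q{\left(X,V \right)} = 221 \left(- \frac{1}{31}\right) = - \frac{221}{31}$)
$Q{\left(-84,-97 \right)} - 48662 = - \frac{221}{31} - 48662 = - \frac{1508743}{31}$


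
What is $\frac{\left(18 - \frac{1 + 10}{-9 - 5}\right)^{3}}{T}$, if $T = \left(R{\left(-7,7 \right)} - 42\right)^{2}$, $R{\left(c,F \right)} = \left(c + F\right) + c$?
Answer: $\frac{18191447}{6588344} \approx 2.7612$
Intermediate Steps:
$R{\left(c,F \right)} = F + 2 c$ ($R{\left(c,F \right)} = \left(F + c\right) + c = F + 2 c$)
$T = 2401$ ($T = \left(\left(7 + 2 \left(-7\right)\right) - 42\right)^{2} = \left(\left(7 - 14\right) - 42\right)^{2} = \left(-7 - 42\right)^{2} = \left(-49\right)^{2} = 2401$)
$\frac{\left(18 - \frac{1 + 10}{-9 - 5}\right)^{3}}{T} = \frac{\left(18 - \frac{1 + 10}{-9 - 5}\right)^{3}}{2401} = \left(18 - \frac{11}{-14}\right)^{3} \cdot \frac{1}{2401} = \left(18 - 11 \left(- \frac{1}{14}\right)\right)^{3} \cdot \frac{1}{2401} = \left(18 - - \frac{11}{14}\right)^{3} \cdot \frac{1}{2401} = \left(18 + \frac{11}{14}\right)^{3} \cdot \frac{1}{2401} = \left(\frac{263}{14}\right)^{3} \cdot \frac{1}{2401} = \frac{18191447}{2744} \cdot \frac{1}{2401} = \frac{18191447}{6588344}$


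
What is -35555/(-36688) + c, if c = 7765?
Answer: 284917875/36688 ≈ 7766.0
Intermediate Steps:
-35555/(-36688) + c = -35555/(-36688) + 7765 = -35555*(-1/36688) + 7765 = 35555/36688 + 7765 = 284917875/36688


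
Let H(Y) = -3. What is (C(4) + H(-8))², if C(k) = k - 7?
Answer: 36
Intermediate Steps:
C(k) = -7 + k
(C(4) + H(-8))² = ((-7 + 4) - 3)² = (-3 - 3)² = (-6)² = 36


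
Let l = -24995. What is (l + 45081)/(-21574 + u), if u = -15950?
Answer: -10043/18762 ≈ -0.53528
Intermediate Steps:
(l + 45081)/(-21574 + u) = (-24995 + 45081)/(-21574 - 15950) = 20086/(-37524) = 20086*(-1/37524) = -10043/18762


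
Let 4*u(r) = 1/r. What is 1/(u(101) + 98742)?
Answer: 404/39891769 ≈ 1.0127e-5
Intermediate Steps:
u(r) = 1/(4*r)
1/(u(101) + 98742) = 1/((¼)/101 + 98742) = 1/((¼)*(1/101) + 98742) = 1/(1/404 + 98742) = 1/(39891769/404) = 404/39891769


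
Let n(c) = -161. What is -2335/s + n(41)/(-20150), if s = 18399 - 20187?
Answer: 23669059/18014100 ≈ 1.3139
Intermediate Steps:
s = -1788
-2335/s + n(41)/(-20150) = -2335/(-1788) - 161/(-20150) = -2335*(-1/1788) - 161*(-1/20150) = 2335/1788 + 161/20150 = 23669059/18014100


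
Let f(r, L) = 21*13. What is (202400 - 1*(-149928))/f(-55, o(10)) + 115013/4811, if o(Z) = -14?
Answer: 1726448557/1313403 ≈ 1314.5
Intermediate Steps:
f(r, L) = 273
(202400 - 1*(-149928))/f(-55, o(10)) + 115013/4811 = (202400 - 1*(-149928))/273 + 115013/4811 = (202400 + 149928)*(1/273) + 115013*(1/4811) = 352328*(1/273) + 115013/4811 = 352328/273 + 115013/4811 = 1726448557/1313403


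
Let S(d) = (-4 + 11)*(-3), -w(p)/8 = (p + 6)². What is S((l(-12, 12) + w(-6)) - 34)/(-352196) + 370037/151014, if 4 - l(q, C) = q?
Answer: 65164361273/26593263372 ≈ 2.4504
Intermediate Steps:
l(q, C) = 4 - q
w(p) = -8*(6 + p)² (w(p) = -8*(p + 6)² = -8*(6 + p)²)
S(d) = -21 (S(d) = 7*(-3) = -21)
S((l(-12, 12) + w(-6)) - 34)/(-352196) + 370037/151014 = -21/(-352196) + 370037/151014 = -21*(-1/352196) + 370037*(1/151014) = 21/352196 + 370037/151014 = 65164361273/26593263372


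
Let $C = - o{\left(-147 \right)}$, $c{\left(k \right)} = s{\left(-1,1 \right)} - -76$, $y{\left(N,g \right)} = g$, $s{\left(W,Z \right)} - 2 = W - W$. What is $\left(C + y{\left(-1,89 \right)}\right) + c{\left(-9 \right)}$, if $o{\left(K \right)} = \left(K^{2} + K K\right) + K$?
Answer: $-42904$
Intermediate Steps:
$s{\left(W,Z \right)} = 2$ ($s{\left(W,Z \right)} = 2 + \left(W - W\right) = 2 + 0 = 2$)
$c{\left(k \right)} = 78$ ($c{\left(k \right)} = 2 - -76 = 2 + 76 = 78$)
$o{\left(K \right)} = K + 2 K^{2}$ ($o{\left(K \right)} = \left(K^{2} + K^{2}\right) + K = 2 K^{2} + K = K + 2 K^{2}$)
$C = -43071$ ($C = - \left(-147\right) \left(1 + 2 \left(-147\right)\right) = - \left(-147\right) \left(1 - 294\right) = - \left(-147\right) \left(-293\right) = \left(-1\right) 43071 = -43071$)
$\left(C + y{\left(-1,89 \right)}\right) + c{\left(-9 \right)} = \left(-43071 + 89\right) + 78 = -42982 + 78 = -42904$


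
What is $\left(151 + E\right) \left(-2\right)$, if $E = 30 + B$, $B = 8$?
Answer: $-378$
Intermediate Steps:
$E = 38$ ($E = 30 + 8 = 38$)
$\left(151 + E\right) \left(-2\right) = \left(151 + 38\right) \left(-2\right) = 189 \left(-2\right) = -378$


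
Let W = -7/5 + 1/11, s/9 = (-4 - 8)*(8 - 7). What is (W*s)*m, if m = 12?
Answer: 93312/55 ≈ 1696.6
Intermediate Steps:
s = -108 (s = 9*((-4 - 8)*(8 - 7)) = 9*(-12*1) = 9*(-12) = -108)
W = -72/55 (W = -7*1/5 + 1*(1/11) = -7/5 + 1/11 = -72/55 ≈ -1.3091)
(W*s)*m = -72/55*(-108)*12 = (7776/55)*12 = 93312/55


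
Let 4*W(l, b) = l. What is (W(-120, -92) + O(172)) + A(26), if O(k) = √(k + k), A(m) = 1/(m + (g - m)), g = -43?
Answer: -1291/43 + 2*√86 ≈ -11.476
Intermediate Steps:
W(l, b) = l/4
A(m) = -1/43 (A(m) = 1/(m + (-43 - m)) = 1/(-43) = -1/43)
O(k) = √2*√k (O(k) = √(2*k) = √2*√k)
(W(-120, -92) + O(172)) + A(26) = ((¼)*(-120) + √2*√172) - 1/43 = (-30 + √2*(2*√43)) - 1/43 = (-30 + 2*√86) - 1/43 = -1291/43 + 2*√86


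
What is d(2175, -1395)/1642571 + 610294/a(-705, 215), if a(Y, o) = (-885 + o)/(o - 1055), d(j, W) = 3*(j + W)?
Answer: 84205903130196/110052257 ≈ 7.6515e+5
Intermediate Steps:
d(j, W) = 3*W + 3*j (d(j, W) = 3*(W + j) = 3*W + 3*j)
a(Y, o) = (-885 + o)/(-1055 + o)
d(2175, -1395)/1642571 + 610294/a(-705, 215) = (3*(-1395) + 3*2175)/1642571 + 610294/(((-885 + 215)/(-1055 + 215))) = (-4185 + 6525)*(1/1642571) + 610294/((-670/(-840))) = 2340*(1/1642571) + 610294/((-1/840*(-670))) = 2340/1642571 + 610294/(67/84) = 2340/1642571 + 610294*(84/67) = 2340/1642571 + 51264696/67 = 84205903130196/110052257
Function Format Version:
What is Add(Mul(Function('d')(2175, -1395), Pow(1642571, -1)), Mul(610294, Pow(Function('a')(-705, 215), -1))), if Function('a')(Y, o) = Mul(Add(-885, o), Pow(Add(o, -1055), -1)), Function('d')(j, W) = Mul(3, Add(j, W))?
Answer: Rational(84205903130196, 110052257) ≈ 7.6515e+5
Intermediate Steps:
Function('d')(j, W) = Add(Mul(3, W), Mul(3, j)) (Function('d')(j, W) = Mul(3, Add(W, j)) = Add(Mul(3, W), Mul(3, j)))
Function('a')(Y, o) = Mul(Pow(Add(-1055, o), -1), Add(-885, o)) (Function('a')(Y, o) = Mul(Add(-885, o), Pow(Add(-1055, o), -1)) = Mul(Pow(Add(-1055, o), -1), Add(-885, o)))
Add(Mul(Function('d')(2175, -1395), Pow(1642571, -1)), Mul(610294, Pow(Function('a')(-705, 215), -1))) = Add(Mul(Add(Mul(3, -1395), Mul(3, 2175)), Pow(1642571, -1)), Mul(610294, Pow(Mul(Pow(Add(-1055, 215), -1), Add(-885, 215)), -1))) = Add(Mul(Add(-4185, 6525), Rational(1, 1642571)), Mul(610294, Pow(Mul(Pow(-840, -1), -670), -1))) = Add(Mul(2340, Rational(1, 1642571)), Mul(610294, Pow(Mul(Rational(-1, 840), -670), -1))) = Add(Rational(2340, 1642571), Mul(610294, Pow(Rational(67, 84), -1))) = Add(Rational(2340, 1642571), Mul(610294, Rational(84, 67))) = Add(Rational(2340, 1642571), Rational(51264696, 67)) = Rational(84205903130196, 110052257)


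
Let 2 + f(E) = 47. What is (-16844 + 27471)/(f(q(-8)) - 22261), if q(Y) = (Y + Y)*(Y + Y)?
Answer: -10627/22216 ≈ -0.47835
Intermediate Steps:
q(Y) = 4*Y**2 (q(Y) = (2*Y)*(2*Y) = 4*Y**2)
f(E) = 45 (f(E) = -2 + 47 = 45)
(-16844 + 27471)/(f(q(-8)) - 22261) = (-16844 + 27471)/(45 - 22261) = 10627/(-22216) = 10627*(-1/22216) = -10627/22216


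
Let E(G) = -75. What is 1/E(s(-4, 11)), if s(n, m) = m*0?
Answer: -1/75 ≈ -0.013333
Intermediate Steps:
s(n, m) = 0
1/E(s(-4, 11)) = 1/(-75) = -1/75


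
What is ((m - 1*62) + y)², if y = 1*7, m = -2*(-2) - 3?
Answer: 2916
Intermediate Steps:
m = 1 (m = 4 - 3 = 1)
y = 7
((m - 1*62) + y)² = ((1 - 1*62) + 7)² = ((1 - 62) + 7)² = (-61 + 7)² = (-54)² = 2916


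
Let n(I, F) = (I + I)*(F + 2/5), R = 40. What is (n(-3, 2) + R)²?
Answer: 16384/25 ≈ 655.36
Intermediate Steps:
n(I, F) = 2*I*(⅖ + F) (n(I, F) = (2*I)*(F + 2*(⅕)) = (2*I)*(F + ⅖) = (2*I)*(⅖ + F) = 2*I*(⅖ + F))
(n(-3, 2) + R)² = ((⅖)*(-3)*(2 + 5*2) + 40)² = ((⅖)*(-3)*(2 + 10) + 40)² = ((⅖)*(-3)*12 + 40)² = (-72/5 + 40)² = (128/5)² = 16384/25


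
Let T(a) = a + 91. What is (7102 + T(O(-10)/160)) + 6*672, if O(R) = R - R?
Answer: 11225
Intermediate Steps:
O(R) = 0
T(a) = 91 + a
(7102 + T(O(-10)/160)) + 6*672 = (7102 + (91 + 0/160)) + 6*672 = (7102 + (91 + 0*(1/160))) + 4032 = (7102 + (91 + 0)) + 4032 = (7102 + 91) + 4032 = 7193 + 4032 = 11225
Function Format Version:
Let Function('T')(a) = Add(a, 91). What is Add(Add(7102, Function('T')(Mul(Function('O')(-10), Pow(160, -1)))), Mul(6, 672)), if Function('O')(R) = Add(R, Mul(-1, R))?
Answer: 11225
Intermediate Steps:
Function('O')(R) = 0
Function('T')(a) = Add(91, a)
Add(Add(7102, Function('T')(Mul(Function('O')(-10), Pow(160, -1)))), Mul(6, 672)) = Add(Add(7102, Add(91, Mul(0, Pow(160, -1)))), Mul(6, 672)) = Add(Add(7102, Add(91, Mul(0, Rational(1, 160)))), 4032) = Add(Add(7102, Add(91, 0)), 4032) = Add(Add(7102, 91), 4032) = Add(7193, 4032) = 11225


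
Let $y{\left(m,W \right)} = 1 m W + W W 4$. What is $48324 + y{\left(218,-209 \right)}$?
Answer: $177486$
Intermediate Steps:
$y{\left(m,W \right)} = 4 W^{2} + W m$ ($y{\left(m,W \right)} = m W + W^{2} \cdot 4 = W m + 4 W^{2} = 4 W^{2} + W m$)
$48324 + y{\left(218,-209 \right)} = 48324 - 209 \left(218 + 4 \left(-209\right)\right) = 48324 - 209 \left(218 - 836\right) = 48324 - -129162 = 48324 + 129162 = 177486$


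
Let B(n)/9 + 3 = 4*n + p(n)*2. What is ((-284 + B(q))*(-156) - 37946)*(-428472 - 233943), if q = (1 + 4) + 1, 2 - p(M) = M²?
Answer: -47923075590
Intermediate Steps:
p(M) = 2 - M²
q = 6 (q = 5 + 1 = 6)
B(n) = 9 - 18*n² + 36*n (B(n) = -27 + 9*(4*n + (2 - n²)*2) = -27 + 9*(4*n + (4 - 2*n²)) = -27 + 9*(4 - 2*n² + 4*n) = -27 + (36 - 18*n² + 36*n) = 9 - 18*n² + 36*n)
((-284 + B(q))*(-156) - 37946)*(-428472 - 233943) = ((-284 + (9 - 18*6² + 36*6))*(-156) - 37946)*(-428472 - 233943) = ((-284 + (9 - 18*36 + 216))*(-156) - 37946)*(-662415) = ((-284 + (9 - 648 + 216))*(-156) - 37946)*(-662415) = ((-284 - 423)*(-156) - 37946)*(-662415) = (-707*(-156) - 37946)*(-662415) = (110292 - 37946)*(-662415) = 72346*(-662415) = -47923075590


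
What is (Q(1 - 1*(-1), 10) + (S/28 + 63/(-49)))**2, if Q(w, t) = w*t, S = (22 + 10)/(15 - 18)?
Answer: 3025/9 ≈ 336.11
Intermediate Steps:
S = -32/3 (S = 32/(-3) = 32*(-1/3) = -32/3 ≈ -10.667)
Q(w, t) = t*w
(Q(1 - 1*(-1), 10) + (S/28 + 63/(-49)))**2 = (10*(1 - 1*(-1)) + (-32/3/28 + 63/(-49)))**2 = (10*(1 + 1) + (-32/3*1/28 + 63*(-1/49)))**2 = (10*2 + (-8/21 - 9/7))**2 = (20 - 5/3)**2 = (55/3)**2 = 3025/9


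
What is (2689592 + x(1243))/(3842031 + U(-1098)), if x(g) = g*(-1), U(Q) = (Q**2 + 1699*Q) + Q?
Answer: 2688349/3181035 ≈ 0.84512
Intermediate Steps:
U(Q) = Q**2 + 1700*Q
x(g) = -g
(2689592 + x(1243))/(3842031 + U(-1098)) = (2689592 - 1*1243)/(3842031 - 1098*(1700 - 1098)) = (2689592 - 1243)/(3842031 - 1098*602) = 2688349/(3842031 - 660996) = 2688349/3181035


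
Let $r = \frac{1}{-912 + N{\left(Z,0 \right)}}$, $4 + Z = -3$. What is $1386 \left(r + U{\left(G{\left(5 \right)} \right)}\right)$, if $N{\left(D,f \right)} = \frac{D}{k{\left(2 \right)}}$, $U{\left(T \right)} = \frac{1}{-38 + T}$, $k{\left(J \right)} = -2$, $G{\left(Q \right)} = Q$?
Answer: $- \frac{79086}{1817} \approx -43.526$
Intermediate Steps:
$Z = -7$ ($Z = -4 - 3 = -7$)
$N{\left(D,f \right)} = - \frac{D}{2}$ ($N{\left(D,f \right)} = \frac{D}{-2} = D \left(- \frac{1}{2}\right) = - \frac{D}{2}$)
$r = - \frac{2}{1817}$ ($r = \frac{1}{-912 - - \frac{7}{2}} = \frac{1}{-912 + \frac{7}{2}} = \frac{1}{- \frac{1817}{2}} = - \frac{2}{1817} \approx -0.0011007$)
$1386 \left(r + U{\left(G{\left(5 \right)} \right)}\right) = 1386 \left(- \frac{2}{1817} + \frac{1}{-38 + 5}\right) = 1386 \left(- \frac{2}{1817} + \frac{1}{-33}\right) = 1386 \left(- \frac{2}{1817} - \frac{1}{33}\right) = 1386 \left(- \frac{1883}{59961}\right) = - \frac{79086}{1817}$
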